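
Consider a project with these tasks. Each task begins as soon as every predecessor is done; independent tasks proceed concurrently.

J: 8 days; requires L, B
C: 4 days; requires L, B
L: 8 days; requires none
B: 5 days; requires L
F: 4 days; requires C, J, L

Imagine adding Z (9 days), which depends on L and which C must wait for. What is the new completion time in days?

Originally the project takes 25 days.
With Z inserted, C now waits for max(L, B, Z).
New critical path: L→Z→C→F = 8+9+4+4 = 25 ⇒ 25 days.

25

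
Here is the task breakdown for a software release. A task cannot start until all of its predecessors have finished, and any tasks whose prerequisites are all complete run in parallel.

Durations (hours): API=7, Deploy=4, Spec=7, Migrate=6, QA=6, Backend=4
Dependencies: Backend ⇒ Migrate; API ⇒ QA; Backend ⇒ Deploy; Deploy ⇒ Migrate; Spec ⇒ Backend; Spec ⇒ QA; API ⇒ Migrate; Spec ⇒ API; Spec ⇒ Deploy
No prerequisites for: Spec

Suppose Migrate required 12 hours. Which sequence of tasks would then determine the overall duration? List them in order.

Actual critical path: Spec→Backend→Deploy→Migrate = 7+4+4+6 = 21 ⇒ 21 hours.
Migrate lies on that path, so at 12 hours the path becomes 27 hours.
No other chain overtakes it, so the finish is 27 hours.

Spec, Backend, Deploy, Migrate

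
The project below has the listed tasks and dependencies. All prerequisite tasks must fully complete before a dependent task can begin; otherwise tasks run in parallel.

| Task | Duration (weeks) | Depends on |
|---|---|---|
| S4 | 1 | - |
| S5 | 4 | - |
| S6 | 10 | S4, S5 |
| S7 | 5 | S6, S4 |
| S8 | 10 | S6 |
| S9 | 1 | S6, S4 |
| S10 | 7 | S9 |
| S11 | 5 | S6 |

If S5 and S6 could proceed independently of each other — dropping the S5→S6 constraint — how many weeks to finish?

21

Before: longest chain S5→S6→S8 = 4+10+10 = 24, finish 24.
Without S5→S6, S6's earliest start moves from 4 to 1.
After: S4→S6→S8 = 1+10+10 = 21 → 21 weeks.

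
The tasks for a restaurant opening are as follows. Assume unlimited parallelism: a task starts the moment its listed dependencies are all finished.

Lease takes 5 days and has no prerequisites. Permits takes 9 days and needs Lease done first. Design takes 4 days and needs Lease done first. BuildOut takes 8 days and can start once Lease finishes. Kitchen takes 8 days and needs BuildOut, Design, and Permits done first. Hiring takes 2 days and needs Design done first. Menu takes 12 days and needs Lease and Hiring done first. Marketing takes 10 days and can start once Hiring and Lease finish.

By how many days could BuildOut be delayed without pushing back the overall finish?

The longest chain is Lease→Design→Hiring→Menu = 5+4+2+12 = 23; overall finish 23 days.
Longest path through BuildOut: 21 days (earliest finish 13, latest finish 15).
So BuildOut can slip 15 − 13 = 2 days.

2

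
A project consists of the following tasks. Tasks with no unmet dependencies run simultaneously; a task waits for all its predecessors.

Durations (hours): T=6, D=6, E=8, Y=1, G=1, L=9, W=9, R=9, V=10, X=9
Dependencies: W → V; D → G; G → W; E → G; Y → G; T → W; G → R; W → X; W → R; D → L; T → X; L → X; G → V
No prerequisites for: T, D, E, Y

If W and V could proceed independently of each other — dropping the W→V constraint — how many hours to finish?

27

Before: longest chain E→G→W→V = 8+1+9+10 = 28, finish 28.
Without W→V, V's earliest start moves from 18 to 9.
After: E→G→W→R = 8+1+9+9 = 27 → 27 hours.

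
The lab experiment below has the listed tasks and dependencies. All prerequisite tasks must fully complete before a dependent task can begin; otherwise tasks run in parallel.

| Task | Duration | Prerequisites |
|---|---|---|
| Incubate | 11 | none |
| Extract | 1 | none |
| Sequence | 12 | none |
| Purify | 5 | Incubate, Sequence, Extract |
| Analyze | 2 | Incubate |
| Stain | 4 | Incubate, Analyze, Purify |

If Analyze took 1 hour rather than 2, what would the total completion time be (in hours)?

21

As given, the longest chain is Sequence→Purify→Stain = 12+5+4 = 21, so the finish is 21 hours.
Analyze has 4 hours of float (longest path through it is 17).
The critical path is still Sequence→Purify→Stain; finish is now 21 hours.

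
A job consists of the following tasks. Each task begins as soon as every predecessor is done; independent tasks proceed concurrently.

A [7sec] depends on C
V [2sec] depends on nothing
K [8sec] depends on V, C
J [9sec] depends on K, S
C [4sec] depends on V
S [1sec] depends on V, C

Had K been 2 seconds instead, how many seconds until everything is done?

17

As given, the longest chain is V→C→K→J = 2+4+8+9 = 23, so the finish is 23 seconds.
K is on the critical path; changing it to 2 makes that path 17 seconds.
The critical path is still V→C→K→J; finish is now 17 seconds.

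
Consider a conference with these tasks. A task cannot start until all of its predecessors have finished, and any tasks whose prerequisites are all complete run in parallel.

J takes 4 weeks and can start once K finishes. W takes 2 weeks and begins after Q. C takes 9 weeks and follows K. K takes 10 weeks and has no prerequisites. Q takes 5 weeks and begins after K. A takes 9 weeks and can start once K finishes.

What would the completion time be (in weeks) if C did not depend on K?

Original critical path: K→A = 10+9 = 19 ⇒ 19 weeks.
Without K→C, C's earliest start moves from 10 to 0.
After: K→A = 10+9 = 19 → 19 weeks.

19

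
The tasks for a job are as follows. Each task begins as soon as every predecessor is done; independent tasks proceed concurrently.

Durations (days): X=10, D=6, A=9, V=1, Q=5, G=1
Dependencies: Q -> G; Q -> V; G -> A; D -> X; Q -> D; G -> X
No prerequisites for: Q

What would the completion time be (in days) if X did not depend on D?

Original critical path: Q→D→X = 5+6+10 = 21 ⇒ 21 days.
Without D→X, X's earliest start moves from 11 to 6.
After: Q→G→X = 5+1+10 = 16 → 16 days.

16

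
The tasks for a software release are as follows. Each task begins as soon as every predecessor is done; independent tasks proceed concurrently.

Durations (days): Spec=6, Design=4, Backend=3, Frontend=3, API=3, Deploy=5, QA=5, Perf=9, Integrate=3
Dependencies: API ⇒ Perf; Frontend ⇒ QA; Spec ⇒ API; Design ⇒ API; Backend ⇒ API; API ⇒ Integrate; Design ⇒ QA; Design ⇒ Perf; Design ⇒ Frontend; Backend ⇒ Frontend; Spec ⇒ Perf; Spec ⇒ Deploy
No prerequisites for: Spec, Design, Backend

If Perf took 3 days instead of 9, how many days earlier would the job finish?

Actual critical path: Spec→API→Perf = 6+3+9 = 18 ⇒ 18 days.
Perf is on the critical path; changing it to 3 makes that path 12 days.
The critical path is still Spec→API→Perf; finish is now 12 days.
Change in finish: 12 − 18 = -6 days.

6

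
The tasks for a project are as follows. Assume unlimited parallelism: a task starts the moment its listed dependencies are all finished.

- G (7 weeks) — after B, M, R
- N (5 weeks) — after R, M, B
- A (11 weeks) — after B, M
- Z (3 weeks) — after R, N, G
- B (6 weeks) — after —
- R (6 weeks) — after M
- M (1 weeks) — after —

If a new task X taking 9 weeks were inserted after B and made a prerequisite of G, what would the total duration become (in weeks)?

Originally the plan takes 17 weeks.
With X inserted, G now waits for max(B, M, R, X).
New critical path: B→X→G→Z = 6+9+7+3 = 25 ⇒ 25 weeks.

25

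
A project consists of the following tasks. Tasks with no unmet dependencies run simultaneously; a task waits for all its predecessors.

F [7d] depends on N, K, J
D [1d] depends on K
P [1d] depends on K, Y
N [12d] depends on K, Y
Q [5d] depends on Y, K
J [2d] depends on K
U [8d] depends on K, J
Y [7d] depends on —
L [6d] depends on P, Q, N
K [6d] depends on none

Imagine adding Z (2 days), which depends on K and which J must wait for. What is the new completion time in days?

26

Originally the project takes 26 days.
With Z inserted, J now waits for max(K, Z).
New critical path: Y→N→F = 7+12+7 = 26 ⇒ 26 days.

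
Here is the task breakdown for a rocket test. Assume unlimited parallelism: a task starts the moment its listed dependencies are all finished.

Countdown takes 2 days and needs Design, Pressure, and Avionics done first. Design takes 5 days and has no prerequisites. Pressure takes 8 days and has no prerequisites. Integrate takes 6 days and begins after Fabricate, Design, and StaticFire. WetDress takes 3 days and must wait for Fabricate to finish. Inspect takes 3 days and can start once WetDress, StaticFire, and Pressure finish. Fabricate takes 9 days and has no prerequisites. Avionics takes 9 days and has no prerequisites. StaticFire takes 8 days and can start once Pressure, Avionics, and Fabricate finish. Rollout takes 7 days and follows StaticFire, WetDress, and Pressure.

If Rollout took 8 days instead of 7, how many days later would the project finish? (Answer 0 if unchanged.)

1

As given, the longest chain is Fabricate→StaticFire→Rollout = 9+8+7 = 24, so the finish is 24 days.
Since Rollout is critical, the +1 change carries straight to that chain (now 25 days).
That remains the longest chain; total 25 days.
Change in finish: 25 − 24 = +1 days.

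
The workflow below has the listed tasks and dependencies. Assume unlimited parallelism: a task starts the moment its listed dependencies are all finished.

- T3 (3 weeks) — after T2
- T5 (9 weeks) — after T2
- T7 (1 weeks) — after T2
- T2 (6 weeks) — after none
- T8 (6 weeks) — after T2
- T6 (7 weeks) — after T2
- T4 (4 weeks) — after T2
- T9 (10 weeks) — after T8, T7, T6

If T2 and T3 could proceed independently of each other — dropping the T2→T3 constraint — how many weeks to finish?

23

With the dependency in place, T2→T6→T9 = 6+7+10 = 23 sets the finish at 23 weeks.
Without T2→T3, T3's earliest start moves from 6 to 0.
After: T2→T6→T9 = 6+7+10 = 23 → 23 weeks.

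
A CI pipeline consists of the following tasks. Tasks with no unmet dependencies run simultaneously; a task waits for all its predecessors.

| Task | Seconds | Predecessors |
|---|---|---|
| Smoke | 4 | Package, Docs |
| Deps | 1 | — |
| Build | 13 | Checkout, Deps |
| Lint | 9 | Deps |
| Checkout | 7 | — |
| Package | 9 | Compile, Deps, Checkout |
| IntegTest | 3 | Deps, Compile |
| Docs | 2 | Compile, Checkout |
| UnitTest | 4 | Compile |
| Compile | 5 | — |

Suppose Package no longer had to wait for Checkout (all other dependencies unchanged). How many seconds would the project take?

20

With the dependency in place, Checkout→Build = 7+13 = 20 sets the finish at 20 seconds.
Without Checkout→Package, Package's earliest start moves from 7 to 5.
The longest chain is now Checkout→Build = 7+13 = 20, so the project takes 20 seconds.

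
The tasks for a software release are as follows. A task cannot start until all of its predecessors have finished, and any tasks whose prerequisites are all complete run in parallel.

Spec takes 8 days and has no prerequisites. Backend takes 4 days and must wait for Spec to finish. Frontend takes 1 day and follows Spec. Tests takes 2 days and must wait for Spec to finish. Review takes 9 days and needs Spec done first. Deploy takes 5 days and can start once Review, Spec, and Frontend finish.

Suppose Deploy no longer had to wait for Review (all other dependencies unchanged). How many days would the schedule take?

17

Original critical path: Spec→Review→Deploy = 8+9+5 = 22 ⇒ 22 days.
Without Review→Deploy, Deploy's earliest start moves from 17 to 9.
The longest chain is now Spec→Review = 8+9 = 17, so the schedule takes 17 days.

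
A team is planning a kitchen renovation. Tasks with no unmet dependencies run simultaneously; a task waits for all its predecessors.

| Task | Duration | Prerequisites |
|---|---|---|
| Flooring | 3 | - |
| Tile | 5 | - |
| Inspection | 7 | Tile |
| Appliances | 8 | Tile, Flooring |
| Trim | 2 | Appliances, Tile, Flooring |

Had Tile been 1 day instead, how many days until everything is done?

13

Critical path before the change: Tile→Appliances→Trim = 5+8+2 = 15 giving 15 days.
Tile lies on that path, so at 1 day the path becomes 11 days.
The binding chain switches to Flooring→Appliances→Trim = 3+8+2 = 13; finish 13 days.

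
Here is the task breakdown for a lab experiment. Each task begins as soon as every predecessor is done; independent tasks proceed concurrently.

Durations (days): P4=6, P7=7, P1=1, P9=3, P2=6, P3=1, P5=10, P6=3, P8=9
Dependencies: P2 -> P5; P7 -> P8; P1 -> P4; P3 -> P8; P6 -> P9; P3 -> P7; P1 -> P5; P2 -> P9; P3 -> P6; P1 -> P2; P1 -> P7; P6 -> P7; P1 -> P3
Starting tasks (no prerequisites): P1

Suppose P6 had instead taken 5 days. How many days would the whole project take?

The binding path is P1→P3→P6→P7→P8 = 1+1+3+7+9 = 21; finish at 21 days.
Since P6 is critical, the +2 change carries straight to that chain (now 23 days).
That remains the longest chain; total 23 days.

23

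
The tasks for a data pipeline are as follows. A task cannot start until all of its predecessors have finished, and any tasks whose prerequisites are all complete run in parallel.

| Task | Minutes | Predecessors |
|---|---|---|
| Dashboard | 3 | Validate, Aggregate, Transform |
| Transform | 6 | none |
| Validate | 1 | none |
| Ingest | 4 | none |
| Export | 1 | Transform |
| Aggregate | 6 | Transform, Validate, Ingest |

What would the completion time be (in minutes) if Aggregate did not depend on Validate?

Original critical path: Transform→Aggregate→Dashboard = 6+6+3 = 15 ⇒ 15 minutes.
Dropping Validate→Aggregate doesn't change Aggregate's earliest start (6); another predecessor still binds.
After: Transform→Aggregate→Dashboard = 6+6+3 = 15 → 15 minutes.

15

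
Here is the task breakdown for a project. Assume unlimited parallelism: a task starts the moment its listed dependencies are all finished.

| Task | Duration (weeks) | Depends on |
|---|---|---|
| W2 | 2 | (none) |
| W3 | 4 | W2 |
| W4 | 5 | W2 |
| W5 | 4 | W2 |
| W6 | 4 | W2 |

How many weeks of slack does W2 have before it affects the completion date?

The longest chain is W2→W4 = 2+5 = 7; overall finish 7 weeks.
W2 finishes as early as 2 and must finish by 2.
Slack of W2 = 0 − 0 = 0 weeks.

0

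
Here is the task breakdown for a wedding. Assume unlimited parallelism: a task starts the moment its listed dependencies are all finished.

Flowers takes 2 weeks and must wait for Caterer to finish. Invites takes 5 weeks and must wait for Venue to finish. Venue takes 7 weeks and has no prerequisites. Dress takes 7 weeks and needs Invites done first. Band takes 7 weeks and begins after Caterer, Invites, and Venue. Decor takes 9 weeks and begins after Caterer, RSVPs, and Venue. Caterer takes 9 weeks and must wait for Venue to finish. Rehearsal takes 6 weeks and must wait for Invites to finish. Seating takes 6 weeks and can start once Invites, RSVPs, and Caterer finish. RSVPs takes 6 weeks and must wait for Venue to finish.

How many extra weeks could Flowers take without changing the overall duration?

7

Critical path: Venue→Caterer→Decor = 7+9+9 = 25, so the finish is 25 weeks.
Longest path through Flowers: 18 weeks (earliest finish 18, latest finish 25).
So Flowers can slip 25 − 18 = 7 weeks.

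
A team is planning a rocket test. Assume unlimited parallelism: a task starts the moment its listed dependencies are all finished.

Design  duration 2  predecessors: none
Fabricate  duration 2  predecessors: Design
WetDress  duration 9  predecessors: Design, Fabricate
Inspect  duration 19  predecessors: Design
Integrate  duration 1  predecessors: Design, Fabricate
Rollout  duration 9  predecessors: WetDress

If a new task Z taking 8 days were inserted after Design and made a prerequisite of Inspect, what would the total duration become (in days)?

29

Originally the job takes 22 days.
With Z inserted, Inspect now waits for max(Design, Z).
New critical path: Design→Z→Inspect = 2+8+19 = 29 ⇒ 29 days.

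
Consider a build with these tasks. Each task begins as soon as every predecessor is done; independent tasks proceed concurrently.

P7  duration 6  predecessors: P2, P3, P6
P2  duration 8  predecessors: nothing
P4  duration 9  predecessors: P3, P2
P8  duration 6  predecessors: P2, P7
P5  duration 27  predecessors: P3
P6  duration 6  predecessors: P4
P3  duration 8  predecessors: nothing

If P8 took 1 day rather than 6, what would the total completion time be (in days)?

35

Baseline: P2→P4→P6→P7→P8 = 8+9+6+6+6 = 35 → 35 days.
P8 is on the critical path; changing it to 1 makes that path 30 days.
The binding chain switches to P3→P5 = 8+27 = 35; finish 35 days.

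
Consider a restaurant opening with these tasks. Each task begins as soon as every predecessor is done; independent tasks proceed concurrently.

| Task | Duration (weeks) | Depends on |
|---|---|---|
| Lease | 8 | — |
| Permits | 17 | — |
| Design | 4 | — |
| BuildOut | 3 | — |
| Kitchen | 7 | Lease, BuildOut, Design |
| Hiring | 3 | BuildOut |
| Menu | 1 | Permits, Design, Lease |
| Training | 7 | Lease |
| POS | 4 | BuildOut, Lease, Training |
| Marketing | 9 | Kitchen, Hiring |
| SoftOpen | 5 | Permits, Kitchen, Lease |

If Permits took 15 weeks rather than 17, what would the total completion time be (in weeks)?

As given, the longest chain is Lease→Kitchen→Marketing = 8+7+9 = 24, so the finish is 24 weeks.
Permits has 2 weeks of float (longest path through it is 22).
No other chain overtakes it, so the finish is 24 weeks.

24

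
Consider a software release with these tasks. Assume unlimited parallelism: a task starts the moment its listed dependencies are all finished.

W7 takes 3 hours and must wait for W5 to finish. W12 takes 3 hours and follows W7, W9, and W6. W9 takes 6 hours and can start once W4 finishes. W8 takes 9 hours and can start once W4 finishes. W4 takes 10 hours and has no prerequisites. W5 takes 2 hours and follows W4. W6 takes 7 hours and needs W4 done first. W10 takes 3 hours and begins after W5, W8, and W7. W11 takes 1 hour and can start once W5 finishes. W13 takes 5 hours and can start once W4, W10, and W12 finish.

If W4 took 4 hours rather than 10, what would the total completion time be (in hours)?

21

Baseline: W4→W8→W10→W13 = 10+9+3+5 = 27 → 27 hours.
W4 is on the critical path; changing it to 4 makes that path 21 hours.
No other chain overtakes it, so the finish is 21 hours.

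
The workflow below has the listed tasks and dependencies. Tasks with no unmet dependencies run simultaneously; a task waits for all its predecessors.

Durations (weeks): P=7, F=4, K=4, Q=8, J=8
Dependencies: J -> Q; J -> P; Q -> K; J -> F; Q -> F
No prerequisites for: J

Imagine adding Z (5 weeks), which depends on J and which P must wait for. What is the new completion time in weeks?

Originally the job takes 20 weeks.
With Z inserted, P now waits for max(J, Z).
New critical path: J→Z→P = 8+5+7 = 20 ⇒ 20 weeks.

20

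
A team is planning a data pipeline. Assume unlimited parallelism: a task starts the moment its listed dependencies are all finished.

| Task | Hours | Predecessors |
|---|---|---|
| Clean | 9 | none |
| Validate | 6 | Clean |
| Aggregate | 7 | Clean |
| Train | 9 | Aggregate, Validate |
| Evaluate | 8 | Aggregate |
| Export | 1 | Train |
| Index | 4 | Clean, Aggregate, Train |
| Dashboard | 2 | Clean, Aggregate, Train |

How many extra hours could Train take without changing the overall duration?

0

The longest chain is Clean→Aggregate→Train→Index = 9+7+9+4 = 29; overall finish 29 hours.
Train finishes as early as 25 and must finish by 25.
Slack of Train = 16 − 16 = 0 hours.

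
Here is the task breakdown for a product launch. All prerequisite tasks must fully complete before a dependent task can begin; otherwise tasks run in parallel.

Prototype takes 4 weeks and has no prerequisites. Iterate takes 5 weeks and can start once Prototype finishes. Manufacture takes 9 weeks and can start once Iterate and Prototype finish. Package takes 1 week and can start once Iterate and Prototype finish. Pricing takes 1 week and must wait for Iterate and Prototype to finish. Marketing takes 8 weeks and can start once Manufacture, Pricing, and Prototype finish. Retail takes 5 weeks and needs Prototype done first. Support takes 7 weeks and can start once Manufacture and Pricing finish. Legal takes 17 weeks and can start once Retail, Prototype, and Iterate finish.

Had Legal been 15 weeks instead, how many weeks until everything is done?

26

Critical path before the change: Prototype→Retail→Legal = 4+5+17 = 26 giving 26 weeks.
Legal lies on that path, so at 15 weeks the path becomes 24 weeks.
Now Prototype→Iterate→Manufacture→Marketing = 4+5+9+8 = 26 is longest, so the finish becomes 26 weeks.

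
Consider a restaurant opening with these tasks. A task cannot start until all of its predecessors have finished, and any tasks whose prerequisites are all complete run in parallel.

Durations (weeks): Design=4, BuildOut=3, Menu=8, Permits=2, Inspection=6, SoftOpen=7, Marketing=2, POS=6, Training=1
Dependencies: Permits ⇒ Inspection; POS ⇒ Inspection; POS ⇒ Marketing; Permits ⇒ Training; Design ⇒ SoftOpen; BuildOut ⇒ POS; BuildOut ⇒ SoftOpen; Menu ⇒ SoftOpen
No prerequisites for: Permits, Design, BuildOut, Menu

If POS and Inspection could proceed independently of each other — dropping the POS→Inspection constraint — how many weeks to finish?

15

Before: longest chain BuildOut→POS→Inspection = 3+6+6 = 15, finish 15.
Without POS→Inspection, Inspection's earliest start moves from 9 to 2.
New critical path: Menu→SoftOpen = 8+7 = 15 ⇒ 15 weeks.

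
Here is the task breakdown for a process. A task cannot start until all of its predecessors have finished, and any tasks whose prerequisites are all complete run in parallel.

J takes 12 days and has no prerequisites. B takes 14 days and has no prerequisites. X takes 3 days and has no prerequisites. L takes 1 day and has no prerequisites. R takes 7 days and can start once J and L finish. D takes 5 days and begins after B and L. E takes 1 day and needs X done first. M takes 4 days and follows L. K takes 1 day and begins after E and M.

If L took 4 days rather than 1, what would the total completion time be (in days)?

As given, the longest chain is J→R = 12+7 = 19, so the finish is 19 days.
The longest path through L is only 8 days, so L has float 11.
The critical path is still J→R; finish is now 19 days.

19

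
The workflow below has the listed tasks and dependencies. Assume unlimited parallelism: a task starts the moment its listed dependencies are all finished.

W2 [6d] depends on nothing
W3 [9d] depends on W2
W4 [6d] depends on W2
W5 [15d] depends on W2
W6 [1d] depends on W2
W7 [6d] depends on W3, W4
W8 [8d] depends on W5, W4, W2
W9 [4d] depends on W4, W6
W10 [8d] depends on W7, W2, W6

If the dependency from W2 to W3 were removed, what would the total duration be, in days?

With the dependency in place, W2→W3→W7→W10 = 6+9+6+8 = 29 sets the finish at 29 days.
Without W2→W3, W3's earliest start moves from 6 to 0.
After: W2→W5→W8 = 6+15+8 = 29 → 29 days.

29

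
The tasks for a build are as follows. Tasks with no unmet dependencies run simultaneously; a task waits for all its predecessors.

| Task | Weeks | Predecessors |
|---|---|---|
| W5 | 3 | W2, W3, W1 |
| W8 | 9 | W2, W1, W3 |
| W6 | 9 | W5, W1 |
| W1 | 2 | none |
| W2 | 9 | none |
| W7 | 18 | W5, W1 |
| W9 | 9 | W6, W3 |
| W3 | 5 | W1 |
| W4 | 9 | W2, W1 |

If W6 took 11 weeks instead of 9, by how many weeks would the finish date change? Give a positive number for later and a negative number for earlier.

2

Actual critical path: W2→W5→W6→W9 = 9+3+9+9 = 30 ⇒ 30 weeks.
W6 lies on that path, so at 11 weeks the path becomes 32 weeks.
The critical path is still W2→W5→W6→W9; finish is now 32 weeks.
Change in finish: 32 − 30 = +2 weeks.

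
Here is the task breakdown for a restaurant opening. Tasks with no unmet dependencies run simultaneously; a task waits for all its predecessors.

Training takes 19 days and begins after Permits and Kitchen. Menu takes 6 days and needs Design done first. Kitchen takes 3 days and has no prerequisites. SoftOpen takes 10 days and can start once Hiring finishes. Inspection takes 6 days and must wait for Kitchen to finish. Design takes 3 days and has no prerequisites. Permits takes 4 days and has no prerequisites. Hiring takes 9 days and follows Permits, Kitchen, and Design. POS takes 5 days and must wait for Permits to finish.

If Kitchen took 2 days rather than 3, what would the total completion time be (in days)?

As given, the longest chain is Permits→Hiring→SoftOpen = 4+9+10 = 23, so the finish is 23 days.
The longest path through Kitchen is only 22 days, so Kitchen has float 1.
The critical path is still Permits→Hiring→SoftOpen; finish is now 23 days.

23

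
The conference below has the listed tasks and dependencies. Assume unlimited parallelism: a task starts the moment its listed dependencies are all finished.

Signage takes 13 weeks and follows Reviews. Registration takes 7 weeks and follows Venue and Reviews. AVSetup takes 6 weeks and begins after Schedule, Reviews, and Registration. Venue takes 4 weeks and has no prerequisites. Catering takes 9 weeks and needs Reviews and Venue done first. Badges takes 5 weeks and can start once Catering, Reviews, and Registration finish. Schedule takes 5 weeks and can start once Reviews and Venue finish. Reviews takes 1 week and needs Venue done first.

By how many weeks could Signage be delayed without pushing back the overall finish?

1

Critical path: Venue→Reviews→Catering→Badges = 4+1+9+5 = 19, so the finish is 19 weeks.
The longest chain containing Signage totals 18 weeks.
So Signage can slip 19 − 18 = 1 week.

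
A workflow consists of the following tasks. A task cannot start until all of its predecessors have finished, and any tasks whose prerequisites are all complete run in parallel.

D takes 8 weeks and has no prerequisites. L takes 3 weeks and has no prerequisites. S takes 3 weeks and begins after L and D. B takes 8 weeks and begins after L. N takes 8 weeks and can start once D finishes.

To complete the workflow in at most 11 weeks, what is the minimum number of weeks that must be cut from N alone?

5

Current finish: 16 weeks; target: 11.
N is on every critical path, so each week cut from N cuts the finish by one (this holds down to a finish of 11).
Need 16 − 11 = 5 weeks off N → N becomes 3 weeks, finish becomes 11.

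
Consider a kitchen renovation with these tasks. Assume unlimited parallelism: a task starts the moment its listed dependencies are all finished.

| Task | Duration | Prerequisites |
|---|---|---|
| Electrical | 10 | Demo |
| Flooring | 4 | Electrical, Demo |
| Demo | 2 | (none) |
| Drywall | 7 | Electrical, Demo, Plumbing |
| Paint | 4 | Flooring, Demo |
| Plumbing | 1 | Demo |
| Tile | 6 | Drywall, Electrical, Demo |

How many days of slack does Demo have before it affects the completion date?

0

The longest chain is Demo→Electrical→Drywall→Tile = 2+10+7+6 = 25; overall finish 25 days.
Longest path through Demo: 25 days (earliest finish 2, latest finish 2).
Float = 25 − 25 = 0.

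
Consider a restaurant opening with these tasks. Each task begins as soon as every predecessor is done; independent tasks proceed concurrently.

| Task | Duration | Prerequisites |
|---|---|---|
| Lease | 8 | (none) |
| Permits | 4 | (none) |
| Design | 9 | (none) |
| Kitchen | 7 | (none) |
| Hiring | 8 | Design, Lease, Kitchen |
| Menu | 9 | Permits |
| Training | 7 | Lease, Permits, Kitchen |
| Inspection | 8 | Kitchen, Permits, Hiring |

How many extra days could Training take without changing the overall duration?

10

Critical path: Design→Hiring→Inspection = 9+8+8 = 25, so the finish is 25 days.
Training finishes as early as 15 and must finish by 25.
Slack of Training = 18 − 8 = 10 days.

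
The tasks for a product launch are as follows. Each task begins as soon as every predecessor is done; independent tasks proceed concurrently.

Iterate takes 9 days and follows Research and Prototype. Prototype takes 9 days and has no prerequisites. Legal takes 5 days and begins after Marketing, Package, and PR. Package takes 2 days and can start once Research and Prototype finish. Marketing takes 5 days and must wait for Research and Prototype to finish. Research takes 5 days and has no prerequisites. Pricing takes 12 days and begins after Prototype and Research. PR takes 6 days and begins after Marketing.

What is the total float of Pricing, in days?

4

Critical path: Prototype→Marketing→PR→Legal = 9+5+6+5 = 25, so the finish is 25 days.
Pricing finishes as early as 21 and must finish by 25.
Float = 25 − 21 = 4.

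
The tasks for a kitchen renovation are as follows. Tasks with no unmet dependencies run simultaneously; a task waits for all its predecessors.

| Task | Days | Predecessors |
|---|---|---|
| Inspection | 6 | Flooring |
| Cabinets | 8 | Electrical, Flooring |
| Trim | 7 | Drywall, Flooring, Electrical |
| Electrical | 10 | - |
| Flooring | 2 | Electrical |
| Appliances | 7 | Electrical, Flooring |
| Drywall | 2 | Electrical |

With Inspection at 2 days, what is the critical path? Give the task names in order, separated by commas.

The binding path is Electrical→Flooring→Cabinets = 10+2+8 = 20; finish at 20 days.
Inspection is off the critical path — its longest chain is 18 days, giving 2 of slack.
That remains the longest chain; total 20 days.

Electrical, Flooring, Cabinets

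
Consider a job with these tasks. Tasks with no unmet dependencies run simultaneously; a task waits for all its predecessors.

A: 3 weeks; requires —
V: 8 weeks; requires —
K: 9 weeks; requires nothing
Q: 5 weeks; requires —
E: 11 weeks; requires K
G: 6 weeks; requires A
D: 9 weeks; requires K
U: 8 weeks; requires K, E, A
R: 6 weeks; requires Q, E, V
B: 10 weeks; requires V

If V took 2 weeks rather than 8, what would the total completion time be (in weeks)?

Critical path before the change: K→E→U = 9+11+8 = 28 giving 28 weeks.
V is off the critical path — its longest chain is 18 weeks, giving 10 of slack.
The critical path is still K→E→U; finish is now 28 weeks.

28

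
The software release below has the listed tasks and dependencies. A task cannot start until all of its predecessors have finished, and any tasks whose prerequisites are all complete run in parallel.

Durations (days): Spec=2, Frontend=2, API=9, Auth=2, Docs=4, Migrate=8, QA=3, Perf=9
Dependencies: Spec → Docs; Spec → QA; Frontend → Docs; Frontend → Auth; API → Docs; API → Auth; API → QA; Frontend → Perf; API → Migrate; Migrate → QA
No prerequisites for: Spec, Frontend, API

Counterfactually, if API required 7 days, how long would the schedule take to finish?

18

Baseline: API→Migrate→QA = 9+8+3 = 20 → 20 days.
Since API is critical, the -2 change carries straight to that chain (now 18 days).
No other chain overtakes it, so the finish is 18 days.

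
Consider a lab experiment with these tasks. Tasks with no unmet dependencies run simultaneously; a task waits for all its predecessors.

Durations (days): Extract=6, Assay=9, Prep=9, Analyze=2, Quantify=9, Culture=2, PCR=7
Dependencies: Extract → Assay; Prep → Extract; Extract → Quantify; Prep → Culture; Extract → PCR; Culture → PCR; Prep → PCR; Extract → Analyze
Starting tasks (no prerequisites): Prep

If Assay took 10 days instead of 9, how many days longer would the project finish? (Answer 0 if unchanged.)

1

Actual critical path: Prep→Extract→Assay = 9+6+9 = 24 ⇒ 24 days.
Assay lies on that path, so at 10 days the path becomes 25 days.
That remains the longest chain; total 25 days.
Change in finish: 25 − 24 = +1 days.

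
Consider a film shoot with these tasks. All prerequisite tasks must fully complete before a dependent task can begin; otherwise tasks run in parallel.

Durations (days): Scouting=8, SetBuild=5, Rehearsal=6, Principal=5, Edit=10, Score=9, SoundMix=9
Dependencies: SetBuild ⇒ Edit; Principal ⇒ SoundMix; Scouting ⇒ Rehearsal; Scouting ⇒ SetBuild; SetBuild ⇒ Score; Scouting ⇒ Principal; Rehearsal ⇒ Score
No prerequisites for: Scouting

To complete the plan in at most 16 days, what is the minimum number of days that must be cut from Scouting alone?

7

Current finish: 23 days; target: 16.
Scouting is on every critical path, so each day cut from Scouting cuts the finish by one (this holds down to a finish of 16).
Need 23 − 16 = 7 days off Scouting → Scouting becomes 1 day, finish becomes 16.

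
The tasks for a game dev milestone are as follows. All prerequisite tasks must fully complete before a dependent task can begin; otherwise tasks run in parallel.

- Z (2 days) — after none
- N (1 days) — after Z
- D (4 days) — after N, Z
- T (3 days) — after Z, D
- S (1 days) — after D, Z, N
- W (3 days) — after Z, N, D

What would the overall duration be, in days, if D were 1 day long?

7

The binding path is Z→N→D→T = 2+1+4+3 = 10; finish at 10 days.
Since D is critical, the -3 change carries straight to that chain (now 7 days).
No other chain overtakes it, so the finish is 7 days.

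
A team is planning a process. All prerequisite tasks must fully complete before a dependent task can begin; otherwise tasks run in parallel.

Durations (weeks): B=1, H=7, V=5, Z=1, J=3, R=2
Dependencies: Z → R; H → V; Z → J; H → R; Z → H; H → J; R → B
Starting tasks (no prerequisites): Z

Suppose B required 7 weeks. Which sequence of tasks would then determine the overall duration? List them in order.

Z, H, R, B

Actual critical path: Z→H→V = 1+7+5 = 13 ⇒ 13 weeks.
B has 2 weeks of float (longest path through it is 11).
New critical path: Z→H→R→B = 1+7+2+7 = 17 ⇒ 17 weeks.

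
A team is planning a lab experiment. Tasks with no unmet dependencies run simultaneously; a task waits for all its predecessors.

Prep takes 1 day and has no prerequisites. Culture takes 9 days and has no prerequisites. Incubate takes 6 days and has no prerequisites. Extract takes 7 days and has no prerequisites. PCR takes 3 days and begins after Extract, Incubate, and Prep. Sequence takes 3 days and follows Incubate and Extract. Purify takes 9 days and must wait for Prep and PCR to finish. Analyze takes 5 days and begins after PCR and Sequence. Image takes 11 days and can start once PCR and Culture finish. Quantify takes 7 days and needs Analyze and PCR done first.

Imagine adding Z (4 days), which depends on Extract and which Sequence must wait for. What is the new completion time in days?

Originally the job takes 22 days.
With Z inserted, Sequence now waits for max(Incubate, Extract, Z).
New critical path: Extract→Z→Sequence→Analyze→Quantify = 7+4+3+5+7 = 26 ⇒ 26 days.

26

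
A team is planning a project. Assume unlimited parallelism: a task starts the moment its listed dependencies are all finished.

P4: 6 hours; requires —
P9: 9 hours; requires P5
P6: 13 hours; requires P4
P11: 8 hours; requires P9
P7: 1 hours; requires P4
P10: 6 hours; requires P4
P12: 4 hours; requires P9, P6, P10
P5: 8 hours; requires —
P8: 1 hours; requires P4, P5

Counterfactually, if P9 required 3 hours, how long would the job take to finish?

23

Baseline: P5→P9→P11 = 8+9+8 = 25 → 25 hours.
P9 lies on that path, so at 3 hours the path becomes 19 hours.
New critical path: P4→P6→P12 = 6+13+4 = 23 ⇒ 23 hours.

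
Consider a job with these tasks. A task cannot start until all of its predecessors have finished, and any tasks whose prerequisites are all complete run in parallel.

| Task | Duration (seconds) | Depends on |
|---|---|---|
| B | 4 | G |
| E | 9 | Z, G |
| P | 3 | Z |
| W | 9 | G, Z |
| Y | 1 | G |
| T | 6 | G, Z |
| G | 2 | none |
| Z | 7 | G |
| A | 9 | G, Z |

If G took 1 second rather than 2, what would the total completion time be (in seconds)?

As given, the longest chain is G→Z→A = 2+7+9 = 18, so the finish is 18 seconds.
G is on the critical path; changing it to 1 makes that path 17 seconds.
That remains the longest chain; total 17 seconds.

17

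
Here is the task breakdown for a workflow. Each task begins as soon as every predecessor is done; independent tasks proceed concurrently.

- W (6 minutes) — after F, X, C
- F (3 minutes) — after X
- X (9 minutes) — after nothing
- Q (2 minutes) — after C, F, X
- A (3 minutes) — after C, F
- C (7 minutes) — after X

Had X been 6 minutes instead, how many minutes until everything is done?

The binding path is X→C→W = 9+7+6 = 22; finish at 22 minutes.
X is on the critical path; changing it to 6 makes that path 19 minutes.
The critical path is still X→C→W; finish is now 19 minutes.

19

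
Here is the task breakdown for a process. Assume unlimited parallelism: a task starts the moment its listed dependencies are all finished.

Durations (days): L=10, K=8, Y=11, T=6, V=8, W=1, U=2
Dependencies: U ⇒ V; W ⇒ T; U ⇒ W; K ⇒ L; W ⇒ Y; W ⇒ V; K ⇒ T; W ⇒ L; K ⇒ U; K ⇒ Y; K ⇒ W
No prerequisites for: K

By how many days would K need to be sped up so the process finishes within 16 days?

6

Current finish: 22 days; target: 16.
K is on every critical path, so each day cut from K cuts the finish by one (this holds down to a finish of 15).
Need 22 − 16 = 6 days off K → K becomes 2 days, finish becomes 16.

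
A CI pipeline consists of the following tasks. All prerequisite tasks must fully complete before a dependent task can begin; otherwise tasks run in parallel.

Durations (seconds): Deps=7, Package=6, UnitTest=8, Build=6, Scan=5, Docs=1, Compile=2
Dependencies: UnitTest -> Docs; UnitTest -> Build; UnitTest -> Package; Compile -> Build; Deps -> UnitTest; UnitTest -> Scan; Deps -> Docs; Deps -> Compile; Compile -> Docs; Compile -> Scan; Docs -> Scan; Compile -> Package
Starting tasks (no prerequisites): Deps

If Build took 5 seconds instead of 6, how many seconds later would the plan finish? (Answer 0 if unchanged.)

0

Critical path before the change: Deps→UnitTest→Build = 7+8+6 = 21 giving 21 seconds.
Since Build is critical, the -1 change carries straight to that chain (now 20 seconds).
New critical path: Deps→UnitTest→Docs→Scan = 7+8+1+5 = 21 ⇒ 21 seconds.
Change in finish: 21 − 21 = +0 seconds.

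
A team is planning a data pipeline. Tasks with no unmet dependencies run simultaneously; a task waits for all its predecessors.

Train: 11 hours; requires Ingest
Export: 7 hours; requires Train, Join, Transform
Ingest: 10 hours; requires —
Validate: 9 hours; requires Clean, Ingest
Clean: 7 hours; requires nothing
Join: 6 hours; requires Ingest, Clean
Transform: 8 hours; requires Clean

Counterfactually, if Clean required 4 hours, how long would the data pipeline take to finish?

Actual critical path: Ingest→Train→Export = 10+11+7 = 28 ⇒ 28 hours.
Clean is off the critical path — its longest chain is 22 hours, giving 6 of slack.
The critical path is still Ingest→Train→Export; finish is now 28 hours.

28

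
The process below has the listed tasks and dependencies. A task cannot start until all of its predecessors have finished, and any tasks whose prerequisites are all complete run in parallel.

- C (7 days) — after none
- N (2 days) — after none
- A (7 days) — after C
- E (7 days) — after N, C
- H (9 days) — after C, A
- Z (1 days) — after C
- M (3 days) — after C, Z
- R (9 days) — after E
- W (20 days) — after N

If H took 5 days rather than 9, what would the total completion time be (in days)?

23

The binding path is C→A→H = 7+7+9 = 23; finish at 23 days.
H is on the critical path; changing it to 5 makes that path 19 days.
Now C→E→R = 7+7+9 = 23 is longest, so the finish becomes 23 days.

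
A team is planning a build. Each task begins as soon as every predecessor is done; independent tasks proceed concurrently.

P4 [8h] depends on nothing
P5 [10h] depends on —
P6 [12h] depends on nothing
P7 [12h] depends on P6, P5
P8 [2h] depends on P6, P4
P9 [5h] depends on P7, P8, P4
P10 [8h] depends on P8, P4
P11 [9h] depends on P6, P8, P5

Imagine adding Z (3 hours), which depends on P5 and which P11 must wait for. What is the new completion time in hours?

Originally the build takes 29 hours.
With Z inserted, P11 now waits for max(P6, P8, P5, Z).
New critical path: P6→P7→P9 = 12+12+5 = 29 ⇒ 29 hours.

29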